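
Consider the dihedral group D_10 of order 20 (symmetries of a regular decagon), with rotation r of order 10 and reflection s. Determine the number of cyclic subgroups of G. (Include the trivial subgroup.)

14

Each element a generates a cyclic subgroup ⟨a⟩; distinct elements may generate the same one (a cyclic group of order d has φ(d) generators).
Cyclic subgroups by order — order 1: 1; order 2: 11; order 5: 1; order 10: 1.
Total: 14.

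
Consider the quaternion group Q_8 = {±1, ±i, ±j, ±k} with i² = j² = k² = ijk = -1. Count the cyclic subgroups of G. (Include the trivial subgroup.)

5

Each element a generates a cyclic subgroup ⟨a⟩; distinct elements may generate the same one (a cyclic group of order d has φ(d) generators).
Cyclic subgroups by order — order 1: 1; order 2: 1; order 4: 3.
Total: 5.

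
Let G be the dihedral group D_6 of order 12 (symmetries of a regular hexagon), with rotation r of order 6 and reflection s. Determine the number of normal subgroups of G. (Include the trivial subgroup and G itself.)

7

G has 16 subgroups. Checking conjugation-invariance by order — order 1: 1/1 normal; order 2: 1/7 normal; order 3: 1/1 normal; order 4: 0/3 normal; order 6: 3/3 normal; order 12: 1/1 normal.
Total normal subgroups: 7.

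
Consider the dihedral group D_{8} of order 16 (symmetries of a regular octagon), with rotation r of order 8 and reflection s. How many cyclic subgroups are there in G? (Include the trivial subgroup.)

A cyclic subgroup of order d is generated by each of its φ(d) elements of order d, so the cyclic subgroups of order d number (#elements of order d)/φ(d).
Cyclic subgroups by order — order 1: 1; order 2: 9; order 4: 1; order 8: 1.
Total: 12.

12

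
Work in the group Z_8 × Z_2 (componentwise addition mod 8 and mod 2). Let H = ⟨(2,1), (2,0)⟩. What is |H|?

8

|⟨(2,1)⟩| = 4 and |⟨(2,0)⟩| = 4, so |H| is a multiple of lcm(4, 4) = 4 and divides |G| = 16.
Closing under the operation: H = {(0,0), (0,1), (2,0), (2,1), (4,0), (4,1), (6,0), (6,1)}, so |H| = 8.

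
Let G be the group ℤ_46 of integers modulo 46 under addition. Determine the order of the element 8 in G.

23

In ℤ_46, the order of an element a is n/gcd(a, n).
gcd(8, 46) = 2, so |⟨8⟩| = 46/2 = 23.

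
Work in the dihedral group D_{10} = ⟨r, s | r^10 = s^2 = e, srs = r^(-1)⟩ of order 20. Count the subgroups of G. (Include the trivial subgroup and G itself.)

22

|G| = 20, so by Lagrange every subgroup order divides 20. Divisors: 1, 2, 4, 5, 10, 20.
Subgroups by order — order 1: 1; order 2: 11; order 4: 5; order 5: 1; order 10: 3; order 20: 1.
Total: 1 + 11 + 5 + 1 + 3 + 1 = 22.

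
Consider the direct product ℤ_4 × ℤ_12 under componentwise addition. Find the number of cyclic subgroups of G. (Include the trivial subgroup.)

20

A cyclic subgroup of order d is generated by each of its φ(d) elements of order d, so the cyclic subgroups of order d number (#elements of order d)/φ(d).
Cyclic subgroups by order — order 1: 1; order 2: 3; order 3: 1; order 4: 6; order 6: 3; order 12: 6.
Total: 20.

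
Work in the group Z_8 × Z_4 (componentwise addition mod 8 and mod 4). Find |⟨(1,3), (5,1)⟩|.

|⟨(1,3)⟩| = 8 and |⟨(5,1)⟩| = 8, so |H| is a multiple of lcm(8, 8) = 8 and divides |G| = 32.
Closing under the operation: H = {(0,0), (0,2), (1,1), (1,3), (2,0), (2,2), (3,1), (3,3), (4,0), (4,2), (5,1), (5,3), (6,0), (6,2), (7,1), (7,3)}, so |H| = 16.

16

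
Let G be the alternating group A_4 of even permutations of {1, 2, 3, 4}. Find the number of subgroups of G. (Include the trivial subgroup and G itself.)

10

|G| = 12, so by Lagrange every subgroup order divides 12. Divisors: 1, 2, 3, 4, 6, 12.
Subgroups by order — order 1: 1; order 2: 3; order 3: 4; order 4: 1; order 6: 0; order 12: 1.
Total: 1 + 3 + 4 + 1 + 0 + 1 = 10.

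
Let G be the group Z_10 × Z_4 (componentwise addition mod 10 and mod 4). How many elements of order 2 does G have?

An element (a,b) has order lcm(ord(a), ord(b)); count pairs with lcm equal to 2.
Enumerating gives 3 such elements.

3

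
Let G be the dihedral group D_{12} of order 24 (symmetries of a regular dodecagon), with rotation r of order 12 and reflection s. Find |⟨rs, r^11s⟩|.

|⟨rs⟩| = 2 and |⟨r^11s⟩| = 2, so |H| is a multiple of lcm(2, 2) = 2 and divides |G| = 24.
Closing under the operation: H = {e, r^2, r^4, r^6, r^8, r^10, rs, r^3s, r^5s, r^7s, r^9s, r^11s}, so |H| = 12.

12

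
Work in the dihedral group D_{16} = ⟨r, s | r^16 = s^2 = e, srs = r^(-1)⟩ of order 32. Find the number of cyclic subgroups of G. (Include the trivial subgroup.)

21

Group the elements of G by the cyclic subgroup they generate; each cyclic subgroup of order d accounts for φ(d) elements.
Cyclic subgroups by order — order 1: 1; order 2: 17; order 4: 1; order 8: 1; order 16: 1.
Total: 21.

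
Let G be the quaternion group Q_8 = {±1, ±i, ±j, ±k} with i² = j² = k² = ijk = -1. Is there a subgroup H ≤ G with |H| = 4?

4 | 8. A subgroup of order 4 is {1, -1, i, -i}.

Yes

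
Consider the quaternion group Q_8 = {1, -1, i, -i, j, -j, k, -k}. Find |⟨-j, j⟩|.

|⟨-j⟩| = 4 and |⟨j⟩| = 4, so |H| is a multiple of lcm(4, 4) = 4 and divides |G| = 8.
Closing under the operation: H = {1, -1, j, -j}, so |H| = 4.

4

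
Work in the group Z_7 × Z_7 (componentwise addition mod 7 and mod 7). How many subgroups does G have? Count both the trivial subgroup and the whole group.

|G| = 49, so by Lagrange every subgroup order divides 49. Divisors: 1, 7, 49.
Subgroups by order — order 1: 1; order 7: 8; order 49: 1.
Total: 1 + 8 + 1 = 10.

10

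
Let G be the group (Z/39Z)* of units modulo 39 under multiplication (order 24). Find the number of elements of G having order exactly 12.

The elements of order 12 are: 2, 7, 11, 19, 20, 28, 32, 37.
That's 8.

8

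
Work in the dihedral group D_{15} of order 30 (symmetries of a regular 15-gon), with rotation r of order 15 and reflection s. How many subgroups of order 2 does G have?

15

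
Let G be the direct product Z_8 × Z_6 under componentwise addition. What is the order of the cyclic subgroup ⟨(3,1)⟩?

The order of (3,1) in Z_8 × Z_6 is lcm(ord(3) in Z_8, ord(1) in Z_6).
ord(3) = 8 and ord(1) = 6, so |⟨(3,1)⟩| = lcm(8, 6) = 24.

24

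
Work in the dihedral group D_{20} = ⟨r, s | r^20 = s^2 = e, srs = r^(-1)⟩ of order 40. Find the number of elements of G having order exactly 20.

8

The elements of order 20 are: r, r^3, r^7, r^9, r^11, r^13, r^17, r^19.
That's 8.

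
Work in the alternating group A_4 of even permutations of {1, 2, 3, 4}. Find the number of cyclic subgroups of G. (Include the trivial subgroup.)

Group the elements of G by the cyclic subgroup they generate; each cyclic subgroup of order d accounts for φ(d) elements.
Cyclic subgroups by order — order 1: 1; order 2: 3; order 3: 4.
Total: 8.

8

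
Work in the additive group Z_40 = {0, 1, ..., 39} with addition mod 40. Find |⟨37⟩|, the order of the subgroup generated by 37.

In Z_40, the order of an element a is n/gcd(a, n).
gcd(37, 40) = 1, so |⟨37⟩| = 40/1 = 40.

40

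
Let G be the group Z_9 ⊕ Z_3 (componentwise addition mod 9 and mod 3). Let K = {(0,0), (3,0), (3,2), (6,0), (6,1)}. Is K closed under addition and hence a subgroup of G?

No

|K| = 5 does not divide |G| = 27, so by Lagrange K is not a subgroup.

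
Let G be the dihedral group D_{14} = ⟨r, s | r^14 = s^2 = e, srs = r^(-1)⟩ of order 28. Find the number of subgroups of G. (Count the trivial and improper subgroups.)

28

|G| = 28, so by Lagrange every subgroup order divides 28. Divisors: 1, 2, 4, 7, 14, 28.
Subgroups by order — order 1: 1; order 2: 15; order 4: 7; order 7: 1; order 14: 3; order 28: 1.
Total: 1 + 15 + 7 + 1 + 3 + 1 = 28.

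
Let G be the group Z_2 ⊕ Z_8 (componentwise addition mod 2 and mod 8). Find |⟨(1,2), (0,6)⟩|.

8

|⟨(1,2)⟩| = 4 and |⟨(0,6)⟩| = 4, so |H| is a multiple of lcm(4, 4) = 4 and divides |G| = 16.
Closing under the operation: H = {(0,0), (0,2), (0,4), (0,6), (1,0), (1,2), (1,4), (1,6)}, so |H| = 8.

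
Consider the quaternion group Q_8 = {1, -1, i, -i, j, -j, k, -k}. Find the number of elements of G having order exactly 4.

6

The elements of order 4 are: i, -i, j, -j, k, -k.
That's 6.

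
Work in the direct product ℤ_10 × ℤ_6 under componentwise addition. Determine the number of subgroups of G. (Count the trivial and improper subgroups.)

20

|G| = 60, so by Lagrange every subgroup order divides 60. Divisors: 1, 2, 3, 4, 5, 6, 10, 12, 15, 20, 30, 60.
Subgroups by order — order 1: 1; order 2: 3; order 3: 1; order 4: 1; order 5: 1; order 6: 3; order 10: 3; order 12: 1; order 15: 1; order 20: 1; order 30: 3; order 60: 1.
Total: 1 + 3 + 1 + 1 + 1 + 3 + 3 + 1 + 1 + 1 + 3 + 1 = 20.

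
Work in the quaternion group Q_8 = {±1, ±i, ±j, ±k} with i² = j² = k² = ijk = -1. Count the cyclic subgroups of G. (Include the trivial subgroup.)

5

Each element a generates a cyclic subgroup ⟨a⟩; distinct elements may generate the same one (a cyclic group of order d has φ(d) generators).
Cyclic subgroups by order — order 1: 1; order 2: 1; order 4: 3.
Total: 5.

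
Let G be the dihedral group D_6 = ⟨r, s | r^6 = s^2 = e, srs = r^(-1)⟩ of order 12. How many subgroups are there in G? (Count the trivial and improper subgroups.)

|G| = 12, so by Lagrange every subgroup order divides 12. Divisors: 1, 2, 3, 4, 6, 12.
Subgroups by order — order 1: 1; order 2: 7; order 3: 1; order 4: 3; order 6: 3; order 12: 1.
Total: 1 + 7 + 1 + 3 + 3 + 1 = 16.

16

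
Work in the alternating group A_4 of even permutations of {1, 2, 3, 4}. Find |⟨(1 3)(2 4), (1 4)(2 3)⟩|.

4

|⟨(1 3)(2 4)⟩| = 2 and |⟨(1 4)(2 3)⟩| = 2, so |H| is a multiple of lcm(2, 2) = 2 and divides |G| = 12.
Closing under the operation: H = {e, (1 2)(3 4), (1 3)(2 4), (1 4)(2 3)}, so |H| = 4.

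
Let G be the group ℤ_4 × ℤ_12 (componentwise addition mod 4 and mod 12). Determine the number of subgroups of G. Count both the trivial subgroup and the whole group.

|G| = 48, so by Lagrange every subgroup order divides 48. Divisors: 1, 2, 3, 4, 6, 8, 12, 16, 24, 48.
Subgroups by order — order 1: 1; order 2: 3; order 3: 1; order 4: 7; order 6: 3; order 8: 3; order 12: 7; order 16: 1; order 24: 3; order 48: 1.
Total: 1 + 3 + 1 + 7 + 3 + 3 + 7 + 1 + 3 + 1 = 30.

30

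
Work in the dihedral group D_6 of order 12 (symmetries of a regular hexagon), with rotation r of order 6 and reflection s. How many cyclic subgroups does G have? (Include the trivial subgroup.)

10

A cyclic subgroup of order d is generated by each of its φ(d) elements of order d, so the cyclic subgroups of order d number (#elements of order d)/φ(d).
Cyclic subgroups by order — order 1: 1; order 2: 7; order 3: 1; order 6: 1.
Total: 10.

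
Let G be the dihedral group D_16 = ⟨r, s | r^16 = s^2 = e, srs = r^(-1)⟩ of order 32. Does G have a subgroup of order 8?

Yes

8 | 32. A subgroup of order 8 is {e, r^2, r^4, r^6, r^8, r^10, r^12, r^14}.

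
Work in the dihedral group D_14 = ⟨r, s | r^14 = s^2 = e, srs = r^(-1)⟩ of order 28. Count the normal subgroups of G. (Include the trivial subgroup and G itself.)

7

G has 28 subgroups. Checking conjugation-invariance by order — order 1: 1/1 normal; order 2: 1/15 normal; order 4: 0/7 normal; order 7: 1/1 normal; order 14: 3/3 normal; order 28: 1/1 normal.
Total normal subgroups: 7.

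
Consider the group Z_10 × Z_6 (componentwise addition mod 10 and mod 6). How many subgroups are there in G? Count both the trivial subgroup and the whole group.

|G| = 60, so by Lagrange every subgroup order divides 60. Divisors: 1, 2, 3, 4, 5, 6, 10, 12, 15, 20, 30, 60.
Subgroups by order — order 1: 1; order 2: 3; order 3: 1; order 4: 1; order 5: 1; order 6: 3; order 10: 3; order 12: 1; order 15: 1; order 20: 1; order 30: 3; order 60: 1.
Total: 1 + 3 + 1 + 1 + 1 + 3 + 3 + 1 + 1 + 1 + 3 + 1 = 20.

20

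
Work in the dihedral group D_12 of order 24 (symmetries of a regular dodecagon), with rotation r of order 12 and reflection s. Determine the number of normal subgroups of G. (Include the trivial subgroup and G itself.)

G has 34 subgroups. Checking conjugation-invariance by order — order 1: 1/1 normal; order 2: 1/13 normal; order 3: 1/1 normal; order 4: 1/7 normal; order 6: 1/5 normal; order 8: 0/3 normal; order 12: 3/3 normal; order 24: 1/1 normal.
Total normal subgroups: 9.

9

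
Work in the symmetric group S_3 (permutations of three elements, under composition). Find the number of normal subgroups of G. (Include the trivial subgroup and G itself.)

3

G has 6 subgroups. Checking conjugation-invariance by order — order 1: 1/1 normal; order 2: 0/3 normal; order 3: 1/1 normal; order 6: 1/1 normal.
Total normal subgroups: 3.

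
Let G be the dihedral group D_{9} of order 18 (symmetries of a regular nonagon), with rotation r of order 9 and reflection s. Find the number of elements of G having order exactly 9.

6

The elements of order 9 are: r, r^2, r^4, r^5, r^7, r^8.
That's 6.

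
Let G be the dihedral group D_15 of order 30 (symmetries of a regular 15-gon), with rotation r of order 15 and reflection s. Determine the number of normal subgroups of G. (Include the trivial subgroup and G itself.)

G has 28 subgroups. Checking conjugation-invariance by order — order 1: 1/1 normal; order 2: 0/15 normal; order 3: 1/1 normal; order 5: 1/1 normal; order 6: 0/5 normal; order 10: 0/3 normal; order 15: 1/1 normal; order 30: 1/1 normal.
Total normal subgroups: 5.

5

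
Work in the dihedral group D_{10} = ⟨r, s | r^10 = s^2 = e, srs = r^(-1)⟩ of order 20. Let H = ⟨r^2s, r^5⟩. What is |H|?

4

|⟨r^2s⟩| = 2 and |⟨r^5⟩| = 2, so |H| is a multiple of lcm(2, 2) = 2 and divides |G| = 20.
Closing under the operation: H = {e, r^5, r^2s, r^7s}, so |H| = 4.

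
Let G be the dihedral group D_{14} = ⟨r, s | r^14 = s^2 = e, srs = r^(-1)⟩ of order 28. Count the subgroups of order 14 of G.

3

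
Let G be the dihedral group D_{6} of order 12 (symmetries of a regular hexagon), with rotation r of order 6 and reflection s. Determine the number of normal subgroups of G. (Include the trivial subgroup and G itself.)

7

G has 16 subgroups. Checking conjugation-invariance by order — order 1: 1/1 normal; order 2: 1/7 normal; order 3: 1/1 normal; order 4: 0/3 normal; order 6: 3/3 normal; order 12: 1/1 normal.
Total normal subgroups: 7.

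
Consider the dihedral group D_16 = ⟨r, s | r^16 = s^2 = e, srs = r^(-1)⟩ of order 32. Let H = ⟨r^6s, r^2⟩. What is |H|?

|⟨r^6s⟩| = 2 and |⟨r^2⟩| = 8, so |H| is a multiple of lcm(2, 8) = 8 and divides |G| = 32.
Closing under the operation: H = {e, r^2, r^4, r^6, r^8, r^10, r^12, r^14, s, r^2s, r^4s, r^6s, r^8s, r^10s, r^12s, r^14s}, so |H| = 16.

16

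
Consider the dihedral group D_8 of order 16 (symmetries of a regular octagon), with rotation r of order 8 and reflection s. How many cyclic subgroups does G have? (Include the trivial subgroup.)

12

Group the elements of G by the cyclic subgroup they generate; each cyclic subgroup of order d accounts for φ(d) elements.
Cyclic subgroups by order — order 1: 1; order 2: 9; order 4: 1; order 8: 1.
Total: 12.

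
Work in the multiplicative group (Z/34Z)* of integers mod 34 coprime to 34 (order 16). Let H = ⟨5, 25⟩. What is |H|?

16

|⟨5⟩| = 16 and |⟨25⟩| = 8, so |H| is a multiple of lcm(16, 8) = 16 and divides |G| = 16.
Closing {5, 25} under the group operation gives all of G, so |H| = 16.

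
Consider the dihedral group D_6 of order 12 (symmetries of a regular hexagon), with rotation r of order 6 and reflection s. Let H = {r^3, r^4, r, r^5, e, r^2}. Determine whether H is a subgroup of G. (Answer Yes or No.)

Yes

|H| = 6 divides |G| = 12, consistent with Lagrange.
H contains the identity, every element's inverse is in H, and H is closed under ·: it is a subgroup.
In fact H = ⟨r^5⟩.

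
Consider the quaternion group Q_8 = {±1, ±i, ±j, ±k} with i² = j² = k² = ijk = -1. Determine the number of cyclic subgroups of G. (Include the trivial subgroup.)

5

Group the elements of G by the cyclic subgroup they generate; each cyclic subgroup of order d accounts for φ(d) elements.
Cyclic subgroups by order — order 1: 1; order 2: 1; order 4: 3.
Total: 5.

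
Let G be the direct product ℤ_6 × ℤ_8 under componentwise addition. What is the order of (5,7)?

24

The order of (5,7) in Z_6 × Z_8 is lcm(ord(5) in Z_6, ord(7) in Z_8).
ord(5) = 6 and ord(7) = 8, so |⟨(5,7)⟩| = lcm(6, 8) = 24.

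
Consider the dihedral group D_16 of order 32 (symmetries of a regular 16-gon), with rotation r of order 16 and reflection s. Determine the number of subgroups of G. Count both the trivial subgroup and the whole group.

36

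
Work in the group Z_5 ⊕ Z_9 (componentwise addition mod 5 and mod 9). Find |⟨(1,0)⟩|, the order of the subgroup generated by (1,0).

The order of (1,0) in Z_5 × Z_9 is lcm(ord(1) in Z_5, ord(0) in Z_9).
ord(1) = 5 and ord(0) = 1, so |⟨(1,0)⟩| = lcm(5, 1) = 5.

5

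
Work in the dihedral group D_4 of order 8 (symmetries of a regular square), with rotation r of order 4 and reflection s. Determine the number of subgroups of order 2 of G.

|G| = 8 and 2 | 8, so subgroups of order 2 are possible by Lagrange.
The subgroups of order 2 are: {e, r^2}; {e, r^2s}; {e, r^3s}; {e, rs}; … (5 in all).
So G has 5 subgroups of order 2.

5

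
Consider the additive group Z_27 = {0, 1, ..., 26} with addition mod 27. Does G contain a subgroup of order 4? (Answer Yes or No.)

4 does not divide |G| = 27, so by Lagrange no subgroup of order 4 exists.

No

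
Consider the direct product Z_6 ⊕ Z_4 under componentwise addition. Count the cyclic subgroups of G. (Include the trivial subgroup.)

12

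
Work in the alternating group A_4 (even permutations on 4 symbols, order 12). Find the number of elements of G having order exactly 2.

The elements of order 2 are: (1 2)(3 4), (1 3)(2 4), (1 4)(2 3).
That's 3.

3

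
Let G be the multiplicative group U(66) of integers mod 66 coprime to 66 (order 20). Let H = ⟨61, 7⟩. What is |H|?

10

|⟨61⟩| = 10 and |⟨7⟩| = 10, so |H| is a multiple of lcm(10, 10) = 10 and divides |G| = 20.
Closing under the operation: H = {1, 7, 13, 19, 25, 31, 37, 43, 49, 61}, so |H| = 10.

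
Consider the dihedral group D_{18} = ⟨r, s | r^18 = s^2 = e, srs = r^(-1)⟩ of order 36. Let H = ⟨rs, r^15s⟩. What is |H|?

18

|⟨rs⟩| = 2 and |⟨r^15s⟩| = 2, so |H| is a multiple of lcm(2, 2) = 2 and divides |G| = 36.
Closing under the operation: H = {e, r^2, r^4, r^6, r^8, r^10, r^12, r^14, r^16, rs, r^3s, r^5s, r^7s, r^9s, r^11s, r^13s, r^15s, r^17s}, so |H| = 18.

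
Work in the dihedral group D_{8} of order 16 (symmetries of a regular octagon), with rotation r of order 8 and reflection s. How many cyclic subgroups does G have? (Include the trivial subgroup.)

12

Each element a generates a cyclic subgroup ⟨a⟩; distinct elements may generate the same one (a cyclic group of order d has φ(d) generators).
Cyclic subgroups by order — order 1: 1; order 2: 9; order 4: 1; order 8: 1.
Total: 12.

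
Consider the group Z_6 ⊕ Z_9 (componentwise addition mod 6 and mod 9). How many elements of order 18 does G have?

18

An element (a,b) has order lcm(ord(a), ord(b)); count pairs with lcm equal to 18.
Enumerating gives 18 such elements.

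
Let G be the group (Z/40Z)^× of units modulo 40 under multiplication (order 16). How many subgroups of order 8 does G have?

|G| = 16 and 8 | 16, so subgroups of order 8 are possible by Lagrange.
The subgroups of order 8 are: {1, 7, 9, 11, 13, 19, 23, 37}; {1, 3, 9, 11, 17, 19, 27, 33}; {1, 9, 11, 19, 21, 29, 31, 39}; {1, 9, 13, 17, 21, 29, 33, 37}; … (7 in all).
So G has 7 subgroups of order 8.

7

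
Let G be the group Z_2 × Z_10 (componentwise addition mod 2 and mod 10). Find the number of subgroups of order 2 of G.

|G| = 20 and 2 | 20, so subgroups of order 2 are possible by Lagrange.
The subgroups of order 2 are: {(0,0), (0,5)}; {(0,0), (1,0)}; {(0,0), (1,5)}.
So G has 3 subgroups of order 2.

3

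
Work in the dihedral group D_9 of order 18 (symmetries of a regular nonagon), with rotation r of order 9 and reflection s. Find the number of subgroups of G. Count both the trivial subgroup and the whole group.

16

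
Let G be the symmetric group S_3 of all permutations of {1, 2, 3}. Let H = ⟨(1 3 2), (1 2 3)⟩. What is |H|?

|⟨(1 3 2)⟩| = 3 and |⟨(1 2 3)⟩| = 3, so |H| is a multiple of lcm(3, 3) = 3 and divides |G| = 6.
Closing under the operation: H = {e, (1 2 3), (1 3 2)}, so |H| = 3.

3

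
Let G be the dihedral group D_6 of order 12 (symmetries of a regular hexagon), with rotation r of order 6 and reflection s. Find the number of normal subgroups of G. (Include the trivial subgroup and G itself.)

7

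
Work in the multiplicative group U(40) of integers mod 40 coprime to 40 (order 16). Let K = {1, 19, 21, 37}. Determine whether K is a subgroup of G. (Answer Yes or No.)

No

37 ∈ K but its inverse 13 ∉ K, so K is not a subgroup.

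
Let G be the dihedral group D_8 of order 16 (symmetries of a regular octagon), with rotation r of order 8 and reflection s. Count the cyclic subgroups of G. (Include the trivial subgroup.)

Each element a generates a cyclic subgroup ⟨a⟩; distinct elements may generate the same one (a cyclic group of order d has φ(d) generators).
Cyclic subgroups by order — order 1: 1; order 2: 9; order 4: 1; order 8: 1.
Total: 12.

12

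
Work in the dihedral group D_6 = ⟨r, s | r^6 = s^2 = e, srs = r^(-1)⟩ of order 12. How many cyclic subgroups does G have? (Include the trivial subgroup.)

10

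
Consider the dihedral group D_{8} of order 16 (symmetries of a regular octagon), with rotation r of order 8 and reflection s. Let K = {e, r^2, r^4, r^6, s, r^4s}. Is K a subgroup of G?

|K| = 6 does not divide |G| = 16, so by Lagrange K is not a subgroup.

No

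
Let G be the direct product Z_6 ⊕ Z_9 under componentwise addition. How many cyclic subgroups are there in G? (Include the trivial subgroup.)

Each element a generates a cyclic subgroup ⟨a⟩; distinct elements may generate the same one (a cyclic group of order d has φ(d) generators).
Cyclic subgroups by order — order 1: 1; order 2: 1; order 3: 4; order 6: 4; order 9: 3; order 18: 3.
Total: 16.

16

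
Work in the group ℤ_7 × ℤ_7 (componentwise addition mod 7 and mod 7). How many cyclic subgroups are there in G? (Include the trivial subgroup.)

9

Each element a generates a cyclic subgroup ⟨a⟩; distinct elements may generate the same one (a cyclic group of order d has φ(d) generators).
Cyclic subgroups by order — order 1: 1; order 7: 8.
Total: 9.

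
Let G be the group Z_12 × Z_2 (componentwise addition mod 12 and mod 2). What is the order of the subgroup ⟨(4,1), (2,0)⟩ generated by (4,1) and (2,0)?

|⟨(4,1)⟩| = 6 and |⟨(2,0)⟩| = 6, so |H| is a multiple of lcm(6, 6) = 6 and divides |G| = 24.
Closing under the operation: H = {(0,0), (0,1), (2,0), (2,1), (4,0), (4,1), (6,0), (6,1), (8,0), (8,1), (10,0), (10,1)}, so |H| = 12.

12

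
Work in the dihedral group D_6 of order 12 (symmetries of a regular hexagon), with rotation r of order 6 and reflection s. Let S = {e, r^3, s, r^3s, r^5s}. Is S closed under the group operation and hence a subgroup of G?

No

|S| = 5 does not divide |G| = 12, so by Lagrange S is not a subgroup.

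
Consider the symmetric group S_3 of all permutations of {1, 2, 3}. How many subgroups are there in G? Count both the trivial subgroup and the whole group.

|G| = 6, so by Lagrange every subgroup order divides 6. Divisors: 1, 2, 3, 6.
Subgroups by order — order 1: 1; order 2: 3; order 3: 1; order 6: 1.
Total: 1 + 3 + 1 + 1 = 6.

6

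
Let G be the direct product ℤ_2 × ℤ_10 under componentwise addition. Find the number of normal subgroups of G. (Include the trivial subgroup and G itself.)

10

G is abelian, so every subgroup is normal.
G has 10 subgroups in total, hence 10 normal subgroups.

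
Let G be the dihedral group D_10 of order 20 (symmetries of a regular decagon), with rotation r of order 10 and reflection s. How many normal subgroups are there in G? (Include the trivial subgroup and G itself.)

G has 22 subgroups. Checking conjugation-invariance by order — order 1: 1/1 normal; order 2: 1/11 normal; order 4: 0/5 normal; order 5: 1/1 normal; order 10: 3/3 normal; order 20: 1/1 normal.
Total normal subgroups: 7.

7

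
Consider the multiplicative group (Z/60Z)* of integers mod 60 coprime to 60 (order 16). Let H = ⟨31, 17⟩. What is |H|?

|⟨31⟩| = 2 and |⟨17⟩| = 4, so |H| is a multiple of lcm(2, 4) = 4 and divides |G| = 16.
Closing under the operation: H = {1, 17, 19, 23, 31, 47, 49, 53}, so |H| = 8.

8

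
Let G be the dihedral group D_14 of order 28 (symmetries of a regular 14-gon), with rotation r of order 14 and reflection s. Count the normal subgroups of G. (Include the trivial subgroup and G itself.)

7

G has 28 subgroups. Checking conjugation-invariance by order — order 1: 1/1 normal; order 2: 1/15 normal; order 4: 0/7 normal; order 7: 1/1 normal; order 14: 3/3 normal; order 28: 1/1 normal.
Total normal subgroups: 7.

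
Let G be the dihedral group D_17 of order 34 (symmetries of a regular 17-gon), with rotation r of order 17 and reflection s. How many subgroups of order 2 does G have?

17

|G| = 34 and 2 | 34, so subgroups of order 2 are possible by Lagrange.
The subgroups of order 2 are: {e, r^10s}; {e, r^11s}; {e, r^12s}; {e, r^13s}; … (17 in all).
So G has 17 subgroups of order 2.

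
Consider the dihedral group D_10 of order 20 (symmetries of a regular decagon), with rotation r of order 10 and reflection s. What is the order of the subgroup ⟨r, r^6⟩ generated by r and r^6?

|⟨r⟩| = 10 and |⟨r^6⟩| = 5, so |H| is a multiple of lcm(10, 5) = 10 and divides |G| = 20.
Closing under the operation: H = {e, r, r^2, r^3, r^4, r^5, r^6, r^7, r^8, r^9}, so |H| = 10.

10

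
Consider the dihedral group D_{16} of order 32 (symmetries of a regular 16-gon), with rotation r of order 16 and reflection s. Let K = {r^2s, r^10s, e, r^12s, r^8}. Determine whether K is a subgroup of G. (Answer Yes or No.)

|K| = 5 does not divide |G| = 32, so by Lagrange K is not a subgroup.

No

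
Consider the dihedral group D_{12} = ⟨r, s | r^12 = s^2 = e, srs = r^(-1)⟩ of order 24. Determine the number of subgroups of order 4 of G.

7

|G| = 24 and 4 | 24, so subgroups of order 4 are possible by Lagrange.
The subgroups of order 4 are: {e, r^6, r^4s, r^10s}; {e, r^6, r^5s, r^11s}; {e, r^6, r^2s, r^8s}; {e, r^3, r^6, r^9}; … (7 in all).
So G has 7 subgroups of order 4.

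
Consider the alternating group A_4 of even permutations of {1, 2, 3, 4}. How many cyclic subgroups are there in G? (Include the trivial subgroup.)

A cyclic subgroup of order d is generated by each of its φ(d) elements of order d, so the cyclic subgroups of order d number (#elements of order d)/φ(d).
Cyclic subgroups by order — order 1: 1; order 2: 3; order 3: 4.
Total: 8.

8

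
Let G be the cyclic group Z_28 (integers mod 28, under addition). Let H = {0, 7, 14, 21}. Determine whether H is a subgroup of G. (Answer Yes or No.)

Yes

|H| = 4 divides |G| = 28, consistent with Lagrange.
H contains the identity, every element's inverse is in H, and H is closed under +: it is a subgroup.
In fact H = ⟨21⟩.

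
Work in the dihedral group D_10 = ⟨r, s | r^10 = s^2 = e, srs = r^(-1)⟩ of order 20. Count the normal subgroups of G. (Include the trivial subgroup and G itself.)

7

G has 22 subgroups. Checking conjugation-invariance by order — order 1: 1/1 normal; order 2: 1/11 normal; order 4: 0/5 normal; order 5: 1/1 normal; order 10: 3/3 normal; order 20: 1/1 normal.
Total normal subgroups: 7.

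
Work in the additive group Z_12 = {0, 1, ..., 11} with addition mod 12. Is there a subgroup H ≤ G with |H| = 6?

Yes

6 | 12. A subgroup of order 6 is {0, 2, 4, 6, 8, 10}.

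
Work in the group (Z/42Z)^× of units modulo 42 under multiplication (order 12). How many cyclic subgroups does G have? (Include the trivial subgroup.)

A cyclic subgroup of order d is generated by each of its φ(d) elements of order d, so the cyclic subgroups of order d number (#elements of order d)/φ(d).
Cyclic subgroups by order — order 1: 1; order 2: 3; order 3: 1; order 6: 3.
Total: 8.

8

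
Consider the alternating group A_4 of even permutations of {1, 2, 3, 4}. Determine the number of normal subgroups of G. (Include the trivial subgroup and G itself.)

G has 10 subgroups. Checking conjugation-invariance by order — order 1: 1/1 normal; order 2: 0/3 normal; order 3: 0/4 normal; order 4: 1/1 normal; order 12: 1/1 normal.
Total normal subgroups: 3.

3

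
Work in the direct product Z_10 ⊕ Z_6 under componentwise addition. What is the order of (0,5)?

6

The order of (0,5) in Z_10 × Z_6 is lcm(ord(0) in Z_10, ord(5) in Z_6).
ord(0) = 1 and ord(5) = 6, so |⟨(0,5)⟩| = lcm(1, 6) = 6.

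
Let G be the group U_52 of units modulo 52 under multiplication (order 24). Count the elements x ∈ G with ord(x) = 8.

No element of G has order 8 (even though 8 | 24).

0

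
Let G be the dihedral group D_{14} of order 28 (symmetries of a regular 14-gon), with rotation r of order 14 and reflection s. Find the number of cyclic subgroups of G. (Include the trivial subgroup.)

18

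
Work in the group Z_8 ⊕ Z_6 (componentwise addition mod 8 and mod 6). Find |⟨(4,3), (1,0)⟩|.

16

|⟨(4,3)⟩| = 2 and |⟨(1,0)⟩| = 8, so |H| is a multiple of lcm(2, 8) = 8 and divides |G| = 48.
Closing under the operation: H = {(0,0), (0,3), (1,0), (1,3), (2,0), (2,3), (3,0), (3,3), (4,0), (4,3), (5,0), (5,3), (6,0), (6,3), (7,0), (7,3)}, so |H| = 16.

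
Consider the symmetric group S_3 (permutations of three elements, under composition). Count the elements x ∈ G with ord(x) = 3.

2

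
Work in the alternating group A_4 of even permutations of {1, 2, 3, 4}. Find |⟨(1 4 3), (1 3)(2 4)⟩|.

12

|⟨(1 4 3)⟩| = 3 and |⟨(1 3)(2 4)⟩| = 2, so |H| is a multiple of lcm(3, 2) = 6 and divides |G| = 12.
Closing {(1 4 3), (1 3)(2 4)} under the group operation gives all of G, so |H| = 12.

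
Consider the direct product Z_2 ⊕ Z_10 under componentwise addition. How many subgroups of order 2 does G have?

3

|G| = 20 and 2 | 20, so subgroups of order 2 are possible by Lagrange.
The subgroups of order 2 are: {(0,0), (0,5)}; {(0,0), (1,0)}; {(0,0), (1,5)}.
So G has 3 subgroups of order 2.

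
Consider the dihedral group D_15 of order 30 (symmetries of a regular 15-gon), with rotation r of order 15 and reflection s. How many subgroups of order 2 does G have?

|G| = 30 and 2 | 30, so subgroups of order 2 are possible by Lagrange.
The subgroups of order 2 are: {e, r^10s}; {e, r^11s}; {e, r^12s}; {e, r^13s}; … (15 in all).
So G has 15 subgroups of order 2.

15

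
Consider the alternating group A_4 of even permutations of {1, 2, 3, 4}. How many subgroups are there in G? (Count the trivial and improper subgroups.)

10

|G| = 12, so by Lagrange every subgroup order divides 12. Divisors: 1, 2, 3, 4, 6, 12.
Subgroups by order — order 1: 1; order 2: 3; order 3: 4; order 4: 1; order 6: 0; order 12: 1.
Total: 1 + 3 + 4 + 1 + 0 + 1 = 10.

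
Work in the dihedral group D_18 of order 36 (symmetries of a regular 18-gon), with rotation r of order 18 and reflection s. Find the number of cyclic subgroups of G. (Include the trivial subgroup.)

24

Group the elements of G by the cyclic subgroup they generate; each cyclic subgroup of order d accounts for φ(d) elements.
Cyclic subgroups by order — order 1: 1; order 2: 19; order 3: 1; order 6: 1; order 9: 1; order 18: 1.
Total: 24.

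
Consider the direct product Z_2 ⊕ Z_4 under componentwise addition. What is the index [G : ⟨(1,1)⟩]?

2

|⟨(1,1)⟩| = 4 and |G| = 8.
By Lagrange, [G : H] = |G|/|H| = 8/4 = 2.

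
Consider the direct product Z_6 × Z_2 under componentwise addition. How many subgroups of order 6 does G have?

3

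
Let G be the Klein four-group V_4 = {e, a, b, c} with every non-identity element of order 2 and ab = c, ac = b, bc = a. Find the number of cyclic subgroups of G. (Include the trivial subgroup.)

A cyclic subgroup of order d is generated by each of its φ(d) elements of order d, so the cyclic subgroups of order d number (#elements of order d)/φ(d).
Cyclic subgroups by order — order 1: 1; order 2: 3.
Total: 4.

4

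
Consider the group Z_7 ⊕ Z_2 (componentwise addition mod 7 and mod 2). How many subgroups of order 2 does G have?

1

|G| = 14 and 2 | 14, so subgroups of order 2 are possible by Lagrange.
The subgroups of order 2 are: {(0,0), (0,1)}.
So G has 1 subgroup of order 2.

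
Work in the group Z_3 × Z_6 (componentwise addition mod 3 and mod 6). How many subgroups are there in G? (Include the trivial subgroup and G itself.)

12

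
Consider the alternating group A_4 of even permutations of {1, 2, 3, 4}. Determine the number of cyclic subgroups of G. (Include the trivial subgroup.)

A cyclic subgroup of order d is generated by each of its φ(d) elements of order d, so the cyclic subgroups of order d number (#elements of order d)/φ(d).
Cyclic subgroups by order — order 1: 1; order 2: 3; order 3: 4.
Total: 8.

8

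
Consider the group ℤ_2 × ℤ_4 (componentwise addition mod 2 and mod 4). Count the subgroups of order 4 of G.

3

|G| = 8 and 4 | 8, so subgroups of order 4 are possible by Lagrange.
The subgroups of order 4 are: {(0,0), (0,1), (0,2), (0,3)}; {(0,0), (0,2), (1,0), (1,2)}; {(0,0), (0,2), (1,1), (1,3)}.
So G has 3 subgroups of order 4.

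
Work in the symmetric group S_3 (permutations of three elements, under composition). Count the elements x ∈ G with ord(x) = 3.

2

The elements of order 3 are: (1 2 3), (1 3 2).
That's 2.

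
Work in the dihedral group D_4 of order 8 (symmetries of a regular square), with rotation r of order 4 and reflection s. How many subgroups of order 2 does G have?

|G| = 8 and 2 | 8, so subgroups of order 2 are possible by Lagrange.
The subgroups of order 2 are: {e, r^2}; {e, r^2s}; {e, r^3s}; {e, rs}; … (5 in all).
So G has 5 subgroups of order 2.

5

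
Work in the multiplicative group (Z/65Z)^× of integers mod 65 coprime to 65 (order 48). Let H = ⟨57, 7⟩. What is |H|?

|⟨57⟩| = 4 and |⟨7⟩| = 12, so |H| is a multiple of lcm(4, 12) = 12 and divides |G| = 48.
Closing under the operation: H = {1, 2, 4, 7, 8, 9, 14, 16, 18, 28, 29, 32, 33, 36, 37, 47, 49, 51, 56, 57, 58, 61, 63, 64}, so |H| = 24.

24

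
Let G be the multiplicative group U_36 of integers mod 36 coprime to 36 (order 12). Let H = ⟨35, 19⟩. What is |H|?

4

|⟨35⟩| = 2 and |⟨19⟩| = 2, so |H| is a multiple of lcm(2, 2) = 2 and divides |G| = 12.
Closing under the operation: H = {1, 17, 19, 35}, so |H| = 4.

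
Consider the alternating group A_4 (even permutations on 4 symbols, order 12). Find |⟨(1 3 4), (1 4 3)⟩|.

|⟨(1 3 4)⟩| = 3 and |⟨(1 4 3)⟩| = 3, so |H| is a multiple of lcm(3, 3) = 3 and divides |G| = 12.
Closing under the operation: H = {e, (1 3 4), (1 4 3)}, so |H| = 3.

3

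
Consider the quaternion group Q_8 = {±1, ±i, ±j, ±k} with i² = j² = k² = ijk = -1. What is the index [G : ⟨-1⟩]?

4

|⟨-1⟩| = 2 and |G| = 8.
By Lagrange, [G : H] = |G|/|H| = 8/2 = 4.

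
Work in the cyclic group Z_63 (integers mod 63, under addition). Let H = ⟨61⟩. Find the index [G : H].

1

|⟨61⟩| = 63 and |G| = 63.
By Lagrange, [G : H] = |G|/|H| = 63/63 = 1.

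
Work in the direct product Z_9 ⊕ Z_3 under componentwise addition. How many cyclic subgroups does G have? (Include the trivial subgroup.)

8

A cyclic subgroup of order d is generated by each of its φ(d) elements of order d, so the cyclic subgroups of order d number (#elements of order d)/φ(d).
Cyclic subgroups by order — order 1: 1; order 3: 4; order 9: 3.
Total: 8.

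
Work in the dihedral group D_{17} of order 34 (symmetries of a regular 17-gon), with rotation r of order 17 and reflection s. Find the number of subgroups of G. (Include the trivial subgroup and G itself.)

20

|G| = 34, so by Lagrange every subgroup order divides 34. Divisors: 1, 2, 17, 34.
Subgroups by order — order 1: 1; order 2: 17; order 17: 1; order 34: 1.
Total: 1 + 17 + 1 + 1 = 20.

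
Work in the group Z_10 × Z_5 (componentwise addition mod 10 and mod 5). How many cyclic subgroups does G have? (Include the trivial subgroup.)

A cyclic subgroup of order d is generated by each of its φ(d) elements of order d, so the cyclic subgroups of order d number (#elements of order d)/φ(d).
Cyclic subgroups by order — order 1: 1; order 2: 1; order 5: 6; order 10: 6.
Total: 14.

14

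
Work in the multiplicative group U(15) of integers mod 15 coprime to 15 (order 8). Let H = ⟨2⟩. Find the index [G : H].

2

|⟨2⟩| = 4 and |G| = 8.
By Lagrange, [G : H] = |G|/|H| = 8/4 = 2.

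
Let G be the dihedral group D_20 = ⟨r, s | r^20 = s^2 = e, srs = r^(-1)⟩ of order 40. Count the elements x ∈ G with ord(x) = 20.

8

The elements of order 20 are: r, r^3, r^7, r^9, r^11, r^13, r^17, r^19.
That's 8.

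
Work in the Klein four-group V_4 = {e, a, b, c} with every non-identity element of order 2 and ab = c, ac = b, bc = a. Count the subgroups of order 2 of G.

3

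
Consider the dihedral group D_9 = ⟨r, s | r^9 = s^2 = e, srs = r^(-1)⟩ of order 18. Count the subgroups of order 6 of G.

|G| = 18 and 6 | 18, so subgroups of order 6 are possible by Lagrange.
The subgroups of order 6 are: {e, r^3, r^6, r^2s, r^5s, r^8s}; {e, r^3, r^6, s, r^3s, r^6s}; {e, r^3, r^6, rs, r^4s, r^7s}.
So G has 3 subgroups of order 6.

3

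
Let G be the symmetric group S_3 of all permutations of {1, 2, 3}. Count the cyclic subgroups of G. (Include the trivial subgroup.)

Group the elements of G by the cyclic subgroup they generate; each cyclic subgroup of order d accounts for φ(d) elements.
Cyclic subgroups by order — order 1: 1; order 2: 3; order 3: 1.
Total: 5.

5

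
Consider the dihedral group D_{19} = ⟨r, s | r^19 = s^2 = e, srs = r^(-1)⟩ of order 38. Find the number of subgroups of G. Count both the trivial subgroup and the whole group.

|G| = 38, so by Lagrange every subgroup order divides 38. Divisors: 1, 2, 19, 38.
Subgroups by order — order 1: 1; order 2: 19; order 19: 1; order 38: 1.
Total: 1 + 19 + 1 + 1 = 22.

22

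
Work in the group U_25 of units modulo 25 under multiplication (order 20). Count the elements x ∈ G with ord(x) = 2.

The elements of order 2 are: 24.
That's 1.

1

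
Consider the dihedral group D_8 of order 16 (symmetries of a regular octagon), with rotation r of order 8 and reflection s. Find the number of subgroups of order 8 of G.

|G| = 16 and 8 | 16, so subgroups of order 8 are possible by Lagrange.
The subgroups of order 8 are: {e, r, r^2, r^3, r^4, r^5, r^6, r^7}; {e, r^2, r^4, r^6, s, r^2s, r^4s, r^6s}; {e, r^2, r^4, r^6, rs, r^3s, r^5s, r^7s}.
So G has 3 subgroups of order 8.

3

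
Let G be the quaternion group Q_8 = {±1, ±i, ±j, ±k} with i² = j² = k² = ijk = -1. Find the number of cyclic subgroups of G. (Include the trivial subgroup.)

5

Group the elements of G by the cyclic subgroup they generate; each cyclic subgroup of order d accounts for φ(d) elements.
Cyclic subgroups by order — order 1: 1; order 2: 1; order 4: 3.
Total: 5.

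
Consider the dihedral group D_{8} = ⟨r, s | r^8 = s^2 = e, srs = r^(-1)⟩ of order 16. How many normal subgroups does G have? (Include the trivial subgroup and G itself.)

G has 19 subgroups. Checking conjugation-invariance by order — order 1: 1/1 normal; order 2: 1/9 normal; order 4: 1/5 normal; order 8: 3/3 normal; order 16: 1/1 normal.
Total normal subgroups: 7.

7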